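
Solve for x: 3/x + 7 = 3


Subtract 7 from both sides: 3/x = -4
Multiply both sides by x: 3 = -4 * x
Divide by -4: x = -3/4

x = -3/4


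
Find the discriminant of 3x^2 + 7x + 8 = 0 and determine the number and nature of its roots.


For ax^2 + bx + c = 0, discriminant D = b^2 - 4ac
Here a = 3, b = 7, c = 8
D = (7)^2 - 4(3)(8) = 49 - 96 = -47

D = -47 < 0
The equation has no real roots (2 complex conjugate roots).

Discriminant = -47, no real roots (2 complex conjugate roots)


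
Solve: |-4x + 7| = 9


An absolute value equation |expr| = 9 gives two cases:
Case 1: -4x + 7 = 9
  -4x = 2, so x = -1/2
Case 2: -4x + 7 = -9
  -4x = -16, so x = 4

x = -1/2, x = 4


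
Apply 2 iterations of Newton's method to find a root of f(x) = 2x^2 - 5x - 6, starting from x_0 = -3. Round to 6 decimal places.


Newton's method: x_(n+1) = x_n - f(x_n)/f'(x_n)
f(x) = 2x^2 - 5x - 6
f'(x) = 4x - 5

Iteration 1:
  f(-3.000000) = 27.000000
  f'(-3.000000) = -17.000000
  x_1 = -3.000000 - (27.000000)/(-17.000000) = -1.411765

Iteration 2:
  f(-1.411765) = 5.044983
  f'(-1.411765) = -10.647059
  x_2 = -1.411765 - (5.044983)/(-10.647059) = -0.937927

x_2 = -0.937927


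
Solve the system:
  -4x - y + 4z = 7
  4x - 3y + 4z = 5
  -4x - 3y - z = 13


Using Cramer's rule. Expand each determinant along the first row.
D  = (-4)*[(-3)*(-1) - 4*(-3)] - (-1)*[4*(-1) - 4*(-4)] + 4*[4*(-3) - (-3)*(-4)]
  = (-4)*(15) - (-1)*(12) + 4*(-24) = -144
Dx = 7*[(-3)*(-1) - 4*(-3)] - (-1)*[5*(-1) - 4*13] + 4*[5*(-3) - (-3)*13]
  = 7*(15) - (-1)*(-57) + 4*(24) = 144
Dy = (-4)*[5*(-1) - 4*13] - 7*[4*(-1) - 4*(-4)] + 4*[4*13 - 5*(-4)]
  = (-4)*(-57) - 7*(12) + 4*(72) = 432
Dz = (-4)*[(-3)*13 - 5*(-3)] - (-1)*[4*13 - 5*(-4)] + 7*[4*(-3) - (-3)*(-4)]
  = (-4)*(-24) - (-1)*(72) + 7*(-24) = 0
x = Dx/D = 144/-144 = -1, y = Dy/D = 432/-144 = -3, z = Dz/D = 0/-144 = 0
Check eq1: (-4)(-1) + (-1)(-3) + (4)(0) = 7 = 7 ✓
Check eq2: (4)(-1) + (-3)(-3) + (4)(0) = 5 = 5 ✓
Check eq3: (-4)(-1) + (-3)(-3) + (-1)(0) = 13 = 13 ✓

x = -1, y = -3, z = 0


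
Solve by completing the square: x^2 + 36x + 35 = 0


Start: x^2 + 36x + 35 = 0
Move constant: x^2 + 36x = -35
Half of 36 is 18, squared is 324
Add 324 to both sides: x^2 + 36x + 324 = 289
(x + 18)^2 = 289
x + 18 = ±17
x = -18 + 17 = -1 or x = -18 - 17 = -35

x = -35, x = -1


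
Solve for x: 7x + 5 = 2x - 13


Starting with: 7x + 5 = 2x - 13
Move all x terms to left: (7 - 2)x = -13 - 5
Simplify: 5x = -18
Divide both sides by 5: x = -18/5

x = -18/5


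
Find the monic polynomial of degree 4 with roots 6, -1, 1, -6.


A monic polynomial with roots 6, -1, 1, -6 is:
p(x) = (x - 6)(x + 1)(x - 1)(x + 6)
After multiplying by (x - 6): x - 6
After multiplying by (x + 1): x^2 - 5x - 6
After multiplying by (x - 1): x^3 - 6x^2 - x + 6
After multiplying by (x + 6): x^4 - 37x^2 + 36

x^4 - 37x^2 + 36


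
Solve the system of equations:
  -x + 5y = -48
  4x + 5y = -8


Using Cramer's rule:
Determinant D = (-1)(5) - (4)(5) = -5 - 20 = -25
Dx = (-48)(5) - (-8)(5) = -240 + 40 = -200
Dy = (-1)(-8) - (4)(-48) = 8 + 192 = 200
x = Dx/D = -200/-25 = 8
y = Dy/D = 200/-25 = -8

x = 8, y = -8


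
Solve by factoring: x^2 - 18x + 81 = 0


We need two numbers that multiply to 81 and add to -18.
Those numbers are -9 and -9 (since (-9) * (-9) = 81 and (-9) + (-9) = -18).
So x^2 - 18x + 81 = (x - 9)(x - 9) = 0
Setting each factor to zero: x = 9 or x = 9

x = 9


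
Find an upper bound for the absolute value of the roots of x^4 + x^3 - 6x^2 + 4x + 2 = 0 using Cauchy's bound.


Cauchy's bound: all roots r satisfy |r| <= 1 + max(|a_i/a_n|) for i = 0,...,n-1
where a_n is the leading coefficient.

Coefficients: [1, 1, -6, 4, 2]
Leading coefficient a_n = 1
Ratios |a_i/a_n|: 1, 6, 4, 2
Maximum ratio: 6
Cauchy's bound: |r| <= 1 + 6 = 7

Upper bound = 7


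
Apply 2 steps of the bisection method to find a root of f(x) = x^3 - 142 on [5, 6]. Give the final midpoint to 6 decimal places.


f(x) = x^3 - 142
f(5) = -17 < 0
f(6) = 74 > 0

Step 1: midpoint = (5.000000 + 6.000000)/2 = 5.500000
  f(5.500000) = 24.375000
  f(mid) > 0, so root is in [5.000000, 5.500000]

Step 2: midpoint = (5.000000 + 5.500000)/2 = 5.250000
  f(5.250000) = 2.703125
  f(mid) > 0, so root is in [5.000000, 5.250000]

midpoint = 5.250000


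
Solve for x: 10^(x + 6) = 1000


Express both sides with the same base.
1000 = 10^3
Since the bases match, equate exponents: x + 6 = 3
So x = 3 - (6) = -3

x = -3


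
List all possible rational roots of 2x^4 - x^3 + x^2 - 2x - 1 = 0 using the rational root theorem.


Rational root theorem: possible roots are ±p/q where:
  p divides the constant term (-1): p ∈ {1}
  q divides the leading coefficient (2): q ∈ {1, 2}

All possible rational roots: -1, -1/2, 1/2, 1

-1, -1/2, 1/2, 1


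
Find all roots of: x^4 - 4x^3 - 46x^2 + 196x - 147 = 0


Let p(x) = x^4 - 4x^3 - 46x^2 + 196x - 147. By the rational root theorem (leading coefficient 1), any rational root is an integer divisor of 147: try ±1, ±2, ... in turn.
Test x = 1: value = 0 ✓, so (x - 1) is a factor.
Synthetic division by (x - 1): bring down 1; 1(1) - 4 = -3; (-3)(1) - 46 = -49; (-49)(1) + 196 = 147; 147(1) - 147 = 0 → quotient x^3 - 3x^2 - 49x + 147, remainder 0.
Continue with the quotient x^3 - 3x^2 - 49x + 147 (candidates must divide 147; re-test x = 1 first in case it repeats).
Test x = 1: value = 96 ≠ 0.
Test x = -1: value = 192 ≠ 0.
Test x = 3: value = 0 ✓, so (x - 3) is a factor.
Synthetic division by (x - 3): bring down 1; 1(3) - 3 = 0; 0(3) - 49 = -49; (-49)(3) + 147 = 0 → quotient x^2 - 49, remainder 0.
Solve the quadratic x^2 - 49 = 0: discriminant = 0^2 - 4(1)(-49) = 0 + 196 = 196.
sqrt(196) = 14, so x = (0 ± 14)/2: x = 7 or x = -7.
Collecting all roots found:

x = -7, x = 1, x = 3, x = 7


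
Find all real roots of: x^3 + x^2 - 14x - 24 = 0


Let p(x) = x^3 + x^2 - 14x - 24. By the rational root theorem (leading coefficient 1), any rational root is an integer divisor of 24: try ±1, ±2, ... in turn.
Test x = 1: value = -36 ≠ 0.
Test x = -1: value = -10 ≠ 0.
Test x = 2: value = -40 ≠ 0.
Test x = -2: value = 0 ✓, so (x + 2) is a factor.
Synthetic division by (x + 2): bring down 1; 1(-2) + 1 = -1; (-1)(-2) - 14 = -12; (-12)(-2) - 24 = 0 → quotient x^2 - x - 12, remainder 0.
Solve the quadratic x^2 - x - 12 = 0: discriminant = (-1)^2 - 4(1)(-12) = 1 + 48 = 49.
sqrt(49) = 7, so x = (1 ± 7)/2: x = 4 or x = -3.

x = -3, x = -2, x = 4


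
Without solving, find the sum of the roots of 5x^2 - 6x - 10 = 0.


By Vieta's formulas for ax^2 + bx + c = 0:
  Sum of roots = -b/a
  Product of roots = c/a

Here a = 5, b = -6, c = -10
Sum = -(-6)/5 = 6/5
Product = -10/5 = -2

Sum = 6/5


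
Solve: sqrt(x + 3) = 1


Square both sides: x + 3 = 1^2 = 1
x = 1 - 3 = -2
x = -2
Check: sqrt(1*(-2) + 3) = sqrt(1) = 1 ✓

x = -2


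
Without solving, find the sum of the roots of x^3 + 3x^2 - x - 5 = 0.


By Vieta's formulas for x^3 + bx^2 + cx + d = 0:
  r1 + r2 + r3 = -b/a = -3
  r1*r2 + r1*r3 + r2*r3 = c/a = -1
  r1*r2*r3 = -d/a = 5


Sum = -3


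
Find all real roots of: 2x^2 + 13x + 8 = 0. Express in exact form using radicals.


Using the quadratic formula: x = (-b ± sqrt(b^2 - 4ac)) / (2a)
Here a = 2, b = 13, c = 8
Discriminant = b^2 - 4ac = 13^2 - 4(2)(8) = 169 - 64 = 105
Since discriminant = 105 > 0, there are two real roots.
x = (-13 ± sqrt(105)) / 4
Numerically: x ≈ -0.6883 or x ≈ -5.8117

x = (-13 + sqrt(105)) / 4 or x = (-13 - sqrt(105)) / 4


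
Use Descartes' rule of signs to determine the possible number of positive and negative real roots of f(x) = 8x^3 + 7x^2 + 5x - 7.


Descartes' rule of signs:

For positive roots, count sign changes in f(x) = 8x^3 + 7x^2 + 5x - 7:
Signs of coefficients: +, +, +, -
Number of sign changes: 1
Possible positive real roots: 1

For negative roots, examine f(-x) = -8x^3 + 7x^2 - 5x - 7:
Signs of coefficients: -, +, -, -
Number of sign changes: 2
Possible negative real roots: 2, 0

Positive roots: 1; Negative roots: 2 or 0


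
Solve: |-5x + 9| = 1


An absolute value equation |expr| = 1 gives two cases:
Case 1: -5x + 9 = 1
  -5x = -8, so x = 8/5
Case 2: -5x + 9 = -1
  -5x = -10, so x = 2

x = 8/5, x = 2


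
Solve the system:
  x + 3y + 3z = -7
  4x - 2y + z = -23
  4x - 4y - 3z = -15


Using Cramer's rule. Expand each determinant along the first row.
D  = 1*[(-2)*(-3) - 1*(-4)] - 3*[4*(-3) - 1*4] + 3*[4*(-4) - (-2)*4]
  = 1*(10) - 3*(-16) + 3*(-8) = 34
Dx = (-7)*[(-2)*(-3) - 1*(-4)] - 3*[(-23)*(-3) - 1*(-15)] + 3*[(-23)*(-4) - (-2)*(-15)]
  = (-7)*(10) - 3*(84) + 3*(62) = -136
Dy = 1*[(-23)*(-3) - 1*(-15)] - (-7)*[4*(-3) - 1*4] + 3*[4*(-15) - (-23)*4]
  = 1*(84) - (-7)*(-16) + 3*(32) = 68
Dz = 1*[(-2)*(-15) - (-23)*(-4)] - 3*[4*(-15) - (-23)*4] + (-7)*[4*(-4) - (-2)*4]
  = 1*(-62) - 3*(32) + (-7)*(-8) = -102
x = Dx/D = -136/34 = -4, y = Dy/D = 68/34 = 2, z = Dz/D = -102/34 = -3
Check eq1: (1)(-4) + (3)(2) + (3)(-3) = -7 = -7 ✓
Check eq2: (4)(-4) + (-2)(2) + (1)(-3) = -23 = -23 ✓
Check eq3: (4)(-4) + (-4)(2) + (-3)(-3) = -15 = -15 ✓

x = -4, y = 2, z = -3


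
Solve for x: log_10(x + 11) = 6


Convert to exponential form: x + 11 = 10^6 = 1000000
x = 1000000 - 11 = 999989
Check: log_10(999989 + 11) = log_10(1000000) = log_10(1000000) = 6 ✓

x = 999989


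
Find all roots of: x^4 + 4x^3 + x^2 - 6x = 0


The constant term is 0, so x = 0 is a root. Factor out x:
  x^3 + 4x^2 + x - 6 = 0
Let p(x) = x^3 + 4x^2 + x - 6. By the rational root theorem (leading coefficient 1), any rational root is an integer divisor of 6: try ±1, ±2, ... in turn.
Test x = 1: value = 0 ✓, so (x - 1) is a factor.
Synthetic division by (x - 1): bring down 1; 1(1) + 4 = 5; 5(1) + 1 = 6; 6(1) - 6 = 0 → quotient x^2 + 5x + 6, remainder 0.
Solve the quadratic x^2 + 5x + 6 = 0: discriminant = 5^2 - 4(1)(6) = 25 - 24 = 1.
sqrt(1) = 1, so x = (-5 ± 1)/2: x = -2 or x = -3.
Collecting all roots found:

x = -3, x = -2, x = 0, x = 1


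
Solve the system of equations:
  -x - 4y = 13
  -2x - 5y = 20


Using Cramer's rule:
Determinant D = (-1)(-5) - (-2)(-4) = 5 - 8 = -3
Dx = (13)(-5) - (20)(-4) = -65 + 80 = 15
Dy = (-1)(20) - (-2)(13) = -20 + 26 = 6
x = Dx/D = 15/-3 = -5
y = Dy/D = 6/-3 = -2

x = -5, y = -2


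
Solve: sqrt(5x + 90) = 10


Square both sides: 5x + 90 = 10^2 = 100
5x = 100 - 90 = 10
x = 2
Check: sqrt(5*2 + 90) = sqrt(100) = 10 ✓

x = 2


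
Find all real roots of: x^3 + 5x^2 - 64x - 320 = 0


Let p(x) = x^3 + 5x^2 - 64x - 320. By the rational root theorem (leading coefficient 1), any rational root is an integer divisor of 320: try ±1, ±2, ... in turn.
Test x = 1: value = -378 ≠ 0.
Test x = -1: value = -252 ≠ 0.
Test x = 2: value = -420 ≠ 0.
Test x = -2: value = -180 ≠ 0.
Test x = 4: value = -432 ≠ 0.
Test x = -4: value = -48 ≠ 0.
Test x = 5: value = -390 ≠ 0.
Test x = -5: value = 0 ✓, so (x + 5) is a factor.
Synthetic division by (x + 5): bring down 1; 1(-5) + 5 = 0; 0(-5) - 64 = -64; (-64)(-5) - 320 = 0 → quotient x^2 - 64, remainder 0.
Solve the quadratic x^2 - 64 = 0: discriminant = 0^2 - 4(1)(-64) = 0 + 256 = 256.
sqrt(256) = 16, so x = (0 ± 16)/2: x = 8 or x = -8.

x = -8, x = -5, x = 8


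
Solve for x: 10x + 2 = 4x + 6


Starting with: 10x + 2 = 4x + 6
Move all x terms to left: (10 - 4)x = 6 - 2
Simplify: 6x = 4
Divide both sides by 6: x = 2/3

x = 2/3


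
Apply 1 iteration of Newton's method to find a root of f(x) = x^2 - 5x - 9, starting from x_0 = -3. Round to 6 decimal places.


Newton's method: x_(n+1) = x_n - f(x_n)/f'(x_n)
f(x) = x^2 - 5x - 9
f'(x) = 2x - 5

Iteration 1:
  f(-3.000000) = 15.000000
  f'(-3.000000) = -11.000000
  x_1 = -3.000000 - (15.000000)/(-11.000000) = -1.636364

x_1 = -1.636364


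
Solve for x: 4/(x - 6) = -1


Multiply both sides by (x - 6): 4 = -1(x - 6)
Distribute: 4 = -x + 6
-x = 4 - 6 = -2
x = 2

x = 2


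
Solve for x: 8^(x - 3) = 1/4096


Express both sides with the same base.
1/4096 = 8^(-4)
Since the bases match, equate exponents: x - 3 = -4
So x = -4 - (-3) = -1

x = -1


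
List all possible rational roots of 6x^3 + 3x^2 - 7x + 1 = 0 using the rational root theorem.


Rational root theorem: possible roots are ±p/q where:
  p divides the constant term (1): p ∈ {1}
  q divides the leading coefficient (6): q ∈ {1, 2, 3, 6}

All possible rational roots: -1, -1/2, -1/3, -1/6, 1/6, 1/3, 1/2, 1

-1, -1/2, -1/3, -1/6, 1/6, 1/3, 1/2, 1


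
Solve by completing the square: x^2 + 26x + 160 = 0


Start: x^2 + 26x + 160 = 0
Move constant: x^2 + 26x = -160
Half of 26 is 13, squared is 169
Add 169 to both sides: x^2 + 26x + 169 = 9
(x + 13)^2 = 9
x + 13 = ±3
x = -13 + 3 = -10 or x = -13 - 3 = -16

x = -16, x = -10


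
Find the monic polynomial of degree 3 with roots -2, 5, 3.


A monic polynomial with roots -2, 5, 3 is:
p(x) = (x + 2)(x - 5)(x - 3)
After multiplying by (x + 2): x + 2
After multiplying by (x - 5): x^2 - 3x - 10
After multiplying by (x - 3): x^3 - 6x^2 - x + 30

x^3 - 6x^2 - x + 30


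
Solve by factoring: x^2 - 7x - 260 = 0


We need two numbers that multiply to -260 and add to -7.
Those numbers are -20 and 13 (since (-20) * 13 = -260 and (-20) + 13 = -7).
So x^2 - 7x - 260 = (x - 20)(x + 13) = 0
Setting each factor to zero: x = 20 or x = -13

x = -13, x = 20


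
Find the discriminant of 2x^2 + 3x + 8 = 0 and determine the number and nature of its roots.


For ax^2 + bx + c = 0, discriminant D = b^2 - 4ac
Here a = 2, b = 3, c = 8
D = (3)^2 - 4(2)(8) = 9 - 64 = -55

D = -55 < 0
The equation has no real roots (2 complex conjugate roots).

Discriminant = -55, no real roots (2 complex conjugate roots)


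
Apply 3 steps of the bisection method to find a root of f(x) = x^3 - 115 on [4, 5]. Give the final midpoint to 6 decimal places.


f(x) = x^3 - 115
f(4) = -51 < 0
f(5) = 10 > 0

Step 1: midpoint = (4.000000 + 5.000000)/2 = 4.500000
  f(4.500000) = -23.875000
  f(mid) < 0, so root is in [4.500000, 5.000000]

Step 2: midpoint = (4.500000 + 5.000000)/2 = 4.750000
  f(4.750000) = -7.828125
  f(mid) < 0, so root is in [4.750000, 5.000000]

Step 3: midpoint = (4.750000 + 5.000000)/2 = 4.875000
  f(4.875000) = 0.857422
  f(mid) > 0, so root is in [4.750000, 4.875000]

midpoint = 4.875000


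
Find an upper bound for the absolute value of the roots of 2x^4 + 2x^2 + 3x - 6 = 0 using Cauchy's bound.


Cauchy's bound: all roots r satisfy |r| <= 1 + max(|a_i/a_n|) for i = 0,...,n-1
where a_n is the leading coefficient.

Coefficients: [2, 0, 2, 3, -6]
Leading coefficient a_n = 2
Ratios |a_i/a_n|: 0, 1, 3/2, 3
Maximum ratio: 3
Cauchy's bound: |r| <= 1 + 3 = 4

Upper bound = 4


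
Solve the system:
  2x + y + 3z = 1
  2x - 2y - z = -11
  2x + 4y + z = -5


Using Cramer's rule. Expand each determinant along the first row.
D  = 2*[(-2)*1 - (-1)*4] - 1*[2*1 - (-1)*2] + 3*[2*4 - (-2)*2]
  = 2*(2) - 1*(4) + 3*(12) = 36
Dx = 1*[(-2)*1 - (-1)*4] - 1*[(-11)*1 - (-1)*(-5)] + 3*[(-11)*4 - (-2)*(-5)]
  = 1*(2) - 1*(-16) + 3*(-54) = -144
Dy = 2*[(-11)*1 - (-1)*(-5)] - 1*[2*1 - (-1)*2] + 3*[2*(-5) - (-11)*2]
  = 2*(-16) - 1*(4) + 3*(12) = 0
Dz = 2*[(-2)*(-5) - (-11)*4] - 1*[2*(-5) - (-11)*2] + 1*[2*4 - (-2)*2]
  = 2*(54) - 1*(12) + 1*(12) = 108
x = Dx/D = -144/36 = -4, y = Dy/D = 0/36 = 0, z = Dz/D = 108/36 = 3
Check eq1: (2)(-4) + (1)(0) + (3)(3) = 1 = 1 ✓
Check eq2: (2)(-4) + (-2)(0) + (-1)(3) = -11 = -11 ✓
Check eq3: (2)(-4) + (4)(0) + (1)(3) = -5 = -5 ✓

x = -4, y = 0, z = 3


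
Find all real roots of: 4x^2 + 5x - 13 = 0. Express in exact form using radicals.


Using the quadratic formula: x = (-b ± sqrt(b^2 - 4ac)) / (2a)
Here a = 4, b = 5, c = -13
Discriminant = b^2 - 4ac = 5^2 - 4(4)(-13) = 25 + 208 = 233
Since discriminant = 233 > 0, there are two real roots.
x = (-5 ± sqrt(233)) / 8
Numerically: x ≈ 1.2830 or x ≈ -2.5330

x = (-5 + sqrt(233)) / 8 or x = (-5 - sqrt(233)) / 8


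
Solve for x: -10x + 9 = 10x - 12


Starting with: -10x + 9 = 10x - 12
Move all x terms to left: (-10 - 10)x = -12 - 9
Simplify: -20x = -21
Divide both sides by -20: x = 21/20

x = 21/20


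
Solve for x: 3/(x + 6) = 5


Multiply both sides by (x + 6): 3 = 5(x + 6)
Distribute: 3 = 5x + 30
5x = 3 - 30 = -27
x = -27/5

x = -27/5


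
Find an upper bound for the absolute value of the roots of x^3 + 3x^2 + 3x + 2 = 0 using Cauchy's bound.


Cauchy's bound: all roots r satisfy |r| <= 1 + max(|a_i/a_n|) for i = 0,...,n-1
where a_n is the leading coefficient.

Coefficients: [1, 3, 3, 2]
Leading coefficient a_n = 1
Ratios |a_i/a_n|: 3, 3, 2
Maximum ratio: 3
Cauchy's bound: |r| <= 1 + 3 = 4

Upper bound = 4


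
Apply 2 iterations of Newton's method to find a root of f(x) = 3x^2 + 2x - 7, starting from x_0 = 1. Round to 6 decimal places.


Newton's method: x_(n+1) = x_n - f(x_n)/f'(x_n)
f(x) = 3x^2 + 2x - 7
f'(x) = 6x + 2

Iteration 1:
  f(1.000000) = -2.000000
  f'(1.000000) = 8.000000
  x_1 = 1.000000 - (-2.000000)/(8.000000) = 1.250000

Iteration 2:
  f(1.250000) = 0.187500
  f'(1.250000) = 9.500000
  x_2 = 1.250000 - (0.187500)/(9.500000) = 1.230263

x_2 = 1.230263


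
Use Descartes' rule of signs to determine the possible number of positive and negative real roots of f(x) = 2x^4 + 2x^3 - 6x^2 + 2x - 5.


Descartes' rule of signs:

For positive roots, count sign changes in f(x) = 2x^4 + 2x^3 - 6x^2 + 2x - 5:
Signs of coefficients: +, +, -, +, -
Number of sign changes: 3
Possible positive real roots: 3, 1

For negative roots, examine f(-x) = 2x^4 - 2x^3 - 6x^2 - 2x - 5:
Signs of coefficients: +, -, -, -, -
Number of sign changes: 1
Possible negative real roots: 1

Positive roots: 3 or 1; Negative roots: 1


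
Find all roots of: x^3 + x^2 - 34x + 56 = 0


Let p(x) = x^3 + x^2 - 34x + 56. By the rational root theorem (leading coefficient 1), any rational root is an integer divisor of 56: try ±1, ±2, ... in turn.
Test x = 1: value = 24 ≠ 0.
Test x = -1: value = 90 ≠ 0.
Test x = 2: value = 0 ✓, so (x - 2) is a factor.
Synthetic division by (x - 2): bring down 1; 1(2) + 1 = 3; 3(2) - 34 = -28; (-28)(2) + 56 = 0 → quotient x^2 + 3x - 28, remainder 0.
Solve the quadratic x^2 + 3x - 28 = 0: discriminant = 3^2 - 4(1)(-28) = 9 + 112 = 121.
sqrt(121) = 11, so x = (-3 ± 11)/2: x = 4 or x = -7.
Collecting all roots found:

x = -7, x = 2, x = 4


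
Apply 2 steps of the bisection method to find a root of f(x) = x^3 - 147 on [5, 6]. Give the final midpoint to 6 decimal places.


f(x) = x^3 - 147
f(5) = -22 < 0
f(6) = 69 > 0

Step 1: midpoint = (5.000000 + 6.000000)/2 = 5.500000
  f(5.500000) = 19.375000
  f(mid) > 0, so root is in [5.000000, 5.500000]

Step 2: midpoint = (5.000000 + 5.500000)/2 = 5.250000
  f(5.250000) = -2.296875
  f(mid) < 0, so root is in [5.250000, 5.500000]

midpoint = 5.250000


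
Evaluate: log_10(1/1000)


We need the exponent such that 10^? = 1/1000
10^(-3) = 1/10^3 = 1/1000
Therefore log_10(1/1000) = -3

-3


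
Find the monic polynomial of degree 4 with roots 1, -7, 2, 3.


A monic polynomial with roots 1, -7, 2, 3 is:
p(x) = (x - 1)(x + 7)(x - 2)(x - 3)
After multiplying by (x - 1): x - 1
After multiplying by (x + 7): x^2 + 6x - 7
After multiplying by (x - 2): x^3 + 4x^2 - 19x + 14
After multiplying by (x - 3): x^4 + x^3 - 31x^2 + 71x - 42

x^4 + x^3 - 31x^2 + 71x - 42


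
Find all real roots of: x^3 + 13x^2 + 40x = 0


The constant term is 0, so x = 0 is a root. Factor out x:
  x(x^2 + 13x + 40) = 0
Solve the quadratic x^2 + 13x + 40 = 0: discriminant = 13^2 - 4(1)(40) = 169 - 160 = 9.
sqrt(9) = 3, so x = (-13 ± 3)/2: x = -5 or x = -8.

x = -8, x = -5, x = 0


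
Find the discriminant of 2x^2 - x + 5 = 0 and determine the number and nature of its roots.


For ax^2 + bx + c = 0, discriminant D = b^2 - 4ac
Here a = 2, b = -1, c = 5
D = (-1)^2 - 4(2)(5) = 1 - 40 = -39

D = -39 < 0
The equation has no real roots (2 complex conjugate roots).

Discriminant = -39, no real roots (2 complex conjugate roots)


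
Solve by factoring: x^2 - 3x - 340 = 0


We need two numbers that multiply to -340 and add to -3.
Those numbers are 17 and -20 (since 17 * (-20) = -340 and 17 + (-20) = -3).
So x^2 - 3x - 340 = (x + 17)(x - 20) = 0
Setting each factor to zero: x = -17 or x = 20

x = -17, x = 20


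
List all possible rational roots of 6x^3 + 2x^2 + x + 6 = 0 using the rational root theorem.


Rational root theorem: possible roots are ±p/q where:
  p divides the constant term (6): p ∈ {1, 2, 3, 6}
  q divides the leading coefficient (6): q ∈ {1, 2, 3, 6}

All possible rational roots: -6, -3, -2, -3/2, -1, -2/3, -1/2, -1/3, -1/6, 1/6, 1/3, 1/2, 2/3, 1, 3/2, 2, 3, 6

-6, -3, -2, -3/2, -1, -2/3, -1/2, -1/3, -1/6, 1/6, 1/3, 1/2, 2/3, 1, 3/2, 2, 3, 6


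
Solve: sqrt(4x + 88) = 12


Square both sides: 4x + 88 = 12^2 = 144
4x = 144 - 88 = 56
x = 14
Check: sqrt(4*14 + 88) = sqrt(144) = 12 ✓

x = 14


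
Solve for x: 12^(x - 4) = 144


Express both sides with the same base.
144 = 12^2
Since the bases match, equate exponents: x - 4 = 2
So x = 2 - (-4) = 6

x = 6


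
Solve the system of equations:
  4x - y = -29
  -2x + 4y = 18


Using Cramer's rule:
Determinant D = (4)(4) - (-2)(-1) = 16 - 2 = 14
Dx = (-29)(4) - (18)(-1) = -116 + 18 = -98
Dy = (4)(18) - (-2)(-29) = 72 - 58 = 14
x = Dx/D = -98/14 = -7
y = Dy/D = 14/14 = 1

x = -7, y = 1


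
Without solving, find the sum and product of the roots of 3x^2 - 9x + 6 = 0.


By Vieta's formulas for ax^2 + bx + c = 0:
  Sum of roots = -b/a
  Product of roots = c/a

Here a = 3, b = -9, c = 6
Sum = -(-9)/3 = 3
Product = 6/3 = 2

Sum = 3, Product = 2


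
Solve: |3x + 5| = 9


An absolute value equation |expr| = 9 gives two cases:
Case 1: 3x + 5 = 9
  3x = 4, so x = 4/3
Case 2: 3x + 5 = -9
  3x = -14, so x = -14/3

x = -14/3, x = 4/3


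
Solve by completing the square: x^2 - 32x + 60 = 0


Start: x^2 - 32x + 60 = 0
Move constant: x^2 - 32x = -60
Half of -32 is -16, squared is 256
Add 256 to both sides: x^2 - 32x + 256 = 196
(x - 16)^2 = 196
x - 16 = ±14
x = 16 + 14 = 30 or x = 16 - 14 = 2

x = 2, x = 30


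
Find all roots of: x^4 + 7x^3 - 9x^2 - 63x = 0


The constant term is 0, so x = 0 is a root. Factor out x:
  x^3 + 7x^2 - 9x - 63 = 0
Let p(x) = x^3 + 7x^2 - 9x - 63. By the rational root theorem (leading coefficient 1), any rational root is an integer divisor of 63: try ±1, ±2, ... in turn.
Test x = 1: value = -64 ≠ 0.
Test x = -1: value = -48 ≠ 0.
Test x = 3: value = 0 ✓, so (x - 3) is a factor.
Synthetic division by (x - 3): bring down 1; 1(3) + 7 = 10; 10(3) - 9 = 21; 21(3) - 63 = 0 → quotient x^2 + 10x + 21, remainder 0.
Solve the quadratic x^2 + 10x + 21 = 0: discriminant = 10^2 - 4(1)(21) = 100 - 84 = 16.
sqrt(16) = 4, so x = (-10 ± 4)/2: x = -3 or x = -7.
Collecting all roots found:

x = -7, x = -3, x = 0, x = 3


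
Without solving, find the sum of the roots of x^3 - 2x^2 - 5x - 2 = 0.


By Vieta's formulas for x^3 + bx^2 + cx + d = 0:
  r1 + r2 + r3 = -b/a = 2
  r1*r2 + r1*r3 + r2*r3 = c/a = -5
  r1*r2*r3 = -d/a = 2


Sum = 2


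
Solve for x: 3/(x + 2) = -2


Multiply both sides by (x + 2): 3 = -2(x + 2)
Distribute: 3 = -2x - 4
-2x = 3 + 4 = 7
x = -7/2

x = -7/2


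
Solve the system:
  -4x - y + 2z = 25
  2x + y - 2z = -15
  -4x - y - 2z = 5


Using Cramer's rule. Expand each determinant along the first row.
D  = (-4)*[1*(-2) - (-2)*(-1)] - (-1)*[2*(-2) - (-2)*(-4)] + 2*[2*(-1) - 1*(-4)]
  = (-4)*(-4) - (-1)*(-12) + 2*(2) = 8
Dx = 25*[1*(-2) - (-2)*(-1)] - (-1)*[(-15)*(-2) - (-2)*5] + 2*[(-15)*(-1) - 1*5]
  = 25*(-4) - (-1)*(40) + 2*(10) = -40
Dy = (-4)*[(-15)*(-2) - (-2)*5] - 25*[2*(-2) - (-2)*(-4)] + 2*[2*5 - (-15)*(-4)]
  = (-4)*(40) - 25*(-12) + 2*(-50) = 40
Dz = (-4)*[1*5 - (-15)*(-1)] - (-1)*[2*5 - (-15)*(-4)] + 25*[2*(-1) - 1*(-4)]
  = (-4)*(-10) - (-1)*(-50) + 25*(2) = 40
x = Dx/D = -40/8 = -5, y = Dy/D = 40/8 = 5, z = Dz/D = 40/8 = 5
Check eq1: (-4)(-5) + (-1)(5) + (2)(5) = 25 = 25 ✓
Check eq2: (2)(-5) + (1)(5) + (-2)(5) = -15 = -15 ✓
Check eq3: (-4)(-5) + (-1)(5) + (-2)(5) = 5 = 5 ✓

x = -5, y = 5, z = 5


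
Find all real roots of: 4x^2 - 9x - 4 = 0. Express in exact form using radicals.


Using the quadratic formula: x = (-b ± sqrt(b^2 - 4ac)) / (2a)
Here a = 4, b = -9, c = -4
Discriminant = b^2 - 4ac = (-9)^2 - 4(4)(-4) = 81 + 64 = 145
Since discriminant = 145 > 0, there are two real roots.
x = (9 ± sqrt(145)) / 8
Numerically: x ≈ 2.6302 or x ≈ -0.3802

x = (9 + sqrt(145)) / 8 or x = (9 - sqrt(145)) / 8


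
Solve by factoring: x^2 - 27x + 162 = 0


We need two numbers that multiply to 162 and add to -27.
Those numbers are -18 and -9 (since (-18) * (-9) = 162 and (-18) + (-9) = -27).
So x^2 - 27x + 162 = (x - 18)(x - 9) = 0
Setting each factor to zero: x = 18 or x = 9

x = 9, x = 18


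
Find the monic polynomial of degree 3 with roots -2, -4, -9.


A monic polynomial with roots -2, -4, -9 is:
p(x) = (x + 2)(x + 4)(x + 9)
After multiplying by (x + 2): x + 2
After multiplying by (x + 4): x^2 + 6x + 8
After multiplying by (x + 9): x^3 + 15x^2 + 62x + 72

x^3 + 15x^2 + 62x + 72


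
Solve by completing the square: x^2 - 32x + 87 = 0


Start: x^2 - 32x + 87 = 0
Move constant: x^2 - 32x = -87
Half of -32 is -16, squared is 256
Add 256 to both sides: x^2 - 32x + 256 = 169
(x - 16)^2 = 169
x - 16 = ±13
x = 16 + 13 = 29 or x = 16 - 13 = 3

x = 3, x = 29


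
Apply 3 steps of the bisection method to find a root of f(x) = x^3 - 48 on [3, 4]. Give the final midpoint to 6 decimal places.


f(x) = x^3 - 48
f(3) = -21 < 0
f(4) = 16 > 0

Step 1: midpoint = (3.000000 + 4.000000)/2 = 3.500000
  f(3.500000) = -5.125000
  f(mid) < 0, so root is in [3.500000, 4.000000]

Step 2: midpoint = (3.500000 + 4.000000)/2 = 3.750000
  f(3.750000) = 4.734375
  f(mid) > 0, so root is in [3.500000, 3.750000]

Step 3: midpoint = (3.500000 + 3.750000)/2 = 3.625000
  f(3.625000) = -0.365234
  f(mid) < 0, so root is in [3.625000, 3.750000]

midpoint = 3.625000


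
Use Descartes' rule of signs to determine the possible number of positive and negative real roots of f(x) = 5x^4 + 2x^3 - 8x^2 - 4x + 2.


Descartes' rule of signs:

For positive roots, count sign changes in f(x) = 5x^4 + 2x^3 - 8x^2 - 4x + 2:
Signs of coefficients: +, +, -, -, +
Number of sign changes: 2
Possible positive real roots: 2, 0

For negative roots, examine f(-x) = 5x^4 - 2x^3 - 8x^2 + 4x + 2:
Signs of coefficients: +, -, -, +, +
Number of sign changes: 2
Possible negative real roots: 2, 0

Positive roots: 2 or 0; Negative roots: 2 or 0


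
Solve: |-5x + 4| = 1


An absolute value equation |expr| = 1 gives two cases:
Case 1: -5x + 4 = 1
  -5x = -3, so x = 3/5
Case 2: -5x + 4 = -1
  -5x = -5, so x = 1

x = 3/5, x = 1


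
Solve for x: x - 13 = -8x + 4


Starting with: x - 13 = -8x + 4
Move all x terms to left: (1 + 8)x = 4 + 13
Simplify: 9x = 17
Divide both sides by 9: x = 17/9

x = 17/9


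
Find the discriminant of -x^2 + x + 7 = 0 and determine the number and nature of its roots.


For ax^2 + bx + c = 0, discriminant D = b^2 - 4ac
Here a = -1, b = 1, c = 7
D = (1)^2 - 4(-1)(7) = 1 + 28 = 29

D = 29 > 0 but not a perfect square
The equation has 2 distinct real irrational roots.

Discriminant = 29, 2 distinct real irrational roots


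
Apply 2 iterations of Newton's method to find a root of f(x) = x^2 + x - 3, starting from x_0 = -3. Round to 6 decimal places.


Newton's method: x_(n+1) = x_n - f(x_n)/f'(x_n)
f(x) = x^2 + x - 3
f'(x) = 2x + 1

Iteration 1:
  f(-3.000000) = 3.000000
  f'(-3.000000) = -5.000000
  x_1 = -3.000000 - (3.000000)/(-5.000000) = -2.400000

Iteration 2:
  f(-2.400000) = 0.360000
  f'(-2.400000) = -3.800000
  x_2 = -2.400000 - (0.360000)/(-3.800000) = -2.305263

x_2 = -2.305263


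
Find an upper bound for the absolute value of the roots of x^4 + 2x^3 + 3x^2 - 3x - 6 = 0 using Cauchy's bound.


Cauchy's bound: all roots r satisfy |r| <= 1 + max(|a_i/a_n|) for i = 0,...,n-1
where a_n is the leading coefficient.

Coefficients: [1, 2, 3, -3, -6]
Leading coefficient a_n = 1
Ratios |a_i/a_n|: 2, 3, 3, 6
Maximum ratio: 6
Cauchy's bound: |r| <= 1 + 6 = 7

Upper bound = 7


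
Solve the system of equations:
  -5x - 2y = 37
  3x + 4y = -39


Using Cramer's rule:
Determinant D = (-5)(4) - (3)(-2) = -20 + 6 = -14
Dx = (37)(4) - (-39)(-2) = 148 - 78 = 70
Dy = (-5)(-39) - (3)(37) = 195 - 111 = 84
x = Dx/D = 70/-14 = -5
y = Dy/D = 84/-14 = -6

x = -5, y = -6


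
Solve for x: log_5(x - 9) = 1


Convert to exponential form: x - 9 = 5^1 = 5
x = 5 + 9 = 14
Check: log_5(14 - 9) = log_5(5) = log_5(5) = 1 ✓

x = 14


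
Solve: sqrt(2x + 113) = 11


Square both sides: 2x + 113 = 11^2 = 121
2x = 121 - 113 = 8
x = 4
Check: sqrt(2*4 + 113) = sqrt(121) = 11 ✓

x = 4


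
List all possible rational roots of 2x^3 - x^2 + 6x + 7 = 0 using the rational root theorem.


Rational root theorem: possible roots are ±p/q where:
  p divides the constant term (7): p ∈ {1, 7}
  q divides the leading coefficient (2): q ∈ {1, 2}

All possible rational roots: -7, -7/2, -1, -1/2, 1/2, 1, 7/2, 7

-7, -7/2, -1, -1/2, 1/2, 1, 7/2, 7


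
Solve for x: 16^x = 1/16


Express both sides with the same base.
1/16 = 16^(-1)
Since the bases match: x = -1

x = -1


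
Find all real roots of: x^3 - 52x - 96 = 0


Let p(x) = x^3 - 52x - 96. By the rational root theorem (leading coefficient 1), any rational root is an integer divisor of 96: try ±1, ±2, ... in turn.
Test x = 1: value = -147 ≠ 0.
Test x = -1: value = -45 ≠ 0.
Test x = 2: value = -192 ≠ 0.
Test x = -2: value = 0 ✓, so (x + 2) is a factor.
Synthetic division by (x + 2): bring down 1; 1(-2) + 0 = -2; (-2)(-2) - 52 = -48; (-48)(-2) - 96 = 0 → quotient x^2 - 2x - 48, remainder 0.
Solve the quadratic x^2 - 2x - 48 = 0: discriminant = (-2)^2 - 4(1)(-48) = 4 + 192 = 196.
sqrt(196) = 14, so x = (2 ± 14)/2: x = 8 or x = -6.

x = -6, x = -2, x = 8


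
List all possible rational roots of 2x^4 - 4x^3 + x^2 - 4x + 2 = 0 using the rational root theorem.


Rational root theorem: possible roots are ±p/q where:
  p divides the constant term (2): p ∈ {1, 2}
  q divides the leading coefficient (2): q ∈ {1, 2}

All possible rational roots: -2, -1, -1/2, 1/2, 1, 2

-2, -1, -1/2, 1/2, 1, 2


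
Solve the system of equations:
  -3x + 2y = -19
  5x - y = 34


Using Cramer's rule:
Determinant D = (-3)(-1) - (5)(2) = 3 - 10 = -7
Dx = (-19)(-1) - (34)(2) = 19 - 68 = -49
Dy = (-3)(34) - (5)(-19) = -102 + 95 = -7
x = Dx/D = -49/-7 = 7
y = Dy/D = -7/-7 = 1

x = 7, y = 1


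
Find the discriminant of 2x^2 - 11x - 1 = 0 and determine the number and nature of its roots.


For ax^2 + bx + c = 0, discriminant D = b^2 - 4ac
Here a = 2, b = -11, c = -1
D = (-11)^2 - 4(2)(-1) = 121 + 8 = 129

D = 129 > 0 but not a perfect square
The equation has 2 distinct real irrational roots.

Discriminant = 129, 2 distinct real irrational roots


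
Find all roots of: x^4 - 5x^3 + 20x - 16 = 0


Let p(x) = x^4 - 5x^3 + 20x - 16. By the rational root theorem (leading coefficient 1), any rational root is an integer divisor of 16: try ±1, ±2, ... in turn.
Test x = 1: value = 0 ✓, so (x - 1) is a factor.
Synthetic division by (x - 1): bring down 1; 1(1) - 5 = -4; (-4)(1) + 0 = -4; (-4)(1) + 20 = 16; 16(1) - 16 = 0 → quotient x^3 - 4x^2 - 4x + 16, remainder 0.
Continue with the quotient x^3 - 4x^2 - 4x + 16 (candidates must divide 16; re-test x = 1 first in case it repeats).
Test x = 1: value = 9 ≠ 0.
Test x = -1: value = 15 ≠ 0.
Test x = 2: value = 0 ✓, so (x - 2) is a factor.
Synthetic division by (x - 2): bring down 1; 1(2) - 4 = -2; (-2)(2) - 4 = -8; (-8)(2) + 16 = 0 → quotient x^2 - 2x - 8, remainder 0.
Solve the quadratic x^2 - 2x - 8 = 0: discriminant = (-2)^2 - 4(1)(-8) = 4 + 32 = 36.
sqrt(36) = 6, so x = (2 ± 6)/2: x = 4 or x = -2.
Collecting all roots found:

x = -2, x = 1, x = 2, x = 4


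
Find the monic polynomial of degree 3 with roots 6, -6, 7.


A monic polynomial with roots 6, -6, 7 is:
p(x) = (x - 6)(x + 6)(x - 7)
After multiplying by (x - 6): x - 6
After multiplying by (x + 6): x^2 - 36
After multiplying by (x - 7): x^3 - 7x^2 - 36x + 252

x^3 - 7x^2 - 36x + 252


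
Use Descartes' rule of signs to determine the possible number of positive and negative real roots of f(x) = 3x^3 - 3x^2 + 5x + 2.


Descartes' rule of signs:

For positive roots, count sign changes in f(x) = 3x^3 - 3x^2 + 5x + 2:
Signs of coefficients: +, -, +, +
Number of sign changes: 2
Possible positive real roots: 2, 0

For negative roots, examine f(-x) = -3x^3 - 3x^2 - 5x + 2:
Signs of coefficients: -, -, -, +
Number of sign changes: 1
Possible negative real roots: 1

Positive roots: 2 or 0; Negative roots: 1


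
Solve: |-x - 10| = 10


An absolute value equation |expr| = 10 gives two cases:
Case 1: -x - 10 = 10
  -x = 20, so x = -20
Case 2: -x - 10 = -10
  -x = 0, so x = 0

x = -20, x = 0


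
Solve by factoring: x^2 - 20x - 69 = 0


We need two numbers that multiply to -69 and add to -20.
Those numbers are 3 and -23 (since 3 * (-23) = -69 and 3 + (-23) = -20).
So x^2 - 20x - 69 = (x + 3)(x - 23) = 0
Setting each factor to zero: x = -3 or x = 23

x = -3, x = 23


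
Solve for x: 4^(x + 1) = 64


Express both sides with the same base.
64 = 4^3
Since the bases match, equate exponents: x + 1 = 3
So x = 3 - (1) = 2

x = 2


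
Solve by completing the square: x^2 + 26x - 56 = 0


Start: x^2 + 26x - 56 = 0
Move constant: x^2 + 26x = 56
Half of 26 is 13, squared is 169
Add 169 to both sides: x^2 + 26x + 169 = 225
(x + 13)^2 = 225
x + 13 = ±15
x = -13 + 15 = 2 or x = -13 - 15 = -28

x = -28, x = 2


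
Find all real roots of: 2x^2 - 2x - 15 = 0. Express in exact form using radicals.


Using the quadratic formula: x = (-b ± sqrt(b^2 - 4ac)) / (2a)
Here a = 2, b = -2, c = -15
Discriminant = b^2 - 4ac = (-2)^2 - 4(2)(-15) = 4 + 120 = 124
Since discriminant = 124 > 0, there are two real roots.
x = (2 ± 2*sqrt(31)) / 4
Simplifying: x = (1 ± sqrt(31)) / 2
Numerically: x ≈ 3.2839 or x ≈ -2.2839

x = (1 + sqrt(31)) / 2 or x = (1 - sqrt(31)) / 2


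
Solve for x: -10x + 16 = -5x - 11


Starting with: -10x + 16 = -5x - 11
Move all x terms to left: (-10 + 5)x = -11 - 16
Simplify: -5x = -27
Divide both sides by -5: x = 27/5

x = 27/5


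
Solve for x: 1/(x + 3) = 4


Multiply both sides by (x + 3): 1 = 4(x + 3)
Distribute: 1 = 4x + 12
4x = 1 - 12 = -11
x = -11/4

x = -11/4


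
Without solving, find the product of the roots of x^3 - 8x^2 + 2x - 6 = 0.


By Vieta's formulas for x^3 + bx^2 + cx + d = 0:
  r1 + r2 + r3 = -b/a = 8
  r1*r2 + r1*r3 + r2*r3 = c/a = 2
  r1*r2*r3 = -d/a = 6


Product = 6


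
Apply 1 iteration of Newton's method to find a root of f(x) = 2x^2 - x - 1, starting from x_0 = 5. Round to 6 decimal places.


Newton's method: x_(n+1) = x_n - f(x_n)/f'(x_n)
f(x) = 2x^2 - x - 1
f'(x) = 4x - 1

Iteration 1:
  f(5.000000) = 44.000000
  f'(5.000000) = 19.000000
  x_1 = 5.000000 - (44.000000)/(19.000000) = 2.684211

x_1 = 2.684211


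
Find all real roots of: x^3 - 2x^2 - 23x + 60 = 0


Let p(x) = x^3 - 2x^2 - 23x + 60. By the rational root theorem (leading coefficient 1), any rational root is an integer divisor of 60: try ±1, ±2, ... in turn.
Test x = 1: value = 36 ≠ 0.
Test x = -1: value = 80 ≠ 0.
Test x = 2: value = 14 ≠ 0.
Test x = -2: value = 90 ≠ 0.
Test x = 3: value = 0 ✓, so (x - 3) is a factor.
Synthetic division by (x - 3): bring down 1; 1(3) - 2 = 1; 1(3) - 23 = -20; (-20)(3) + 60 = 0 → quotient x^2 + x - 20, remainder 0.
Solve the quadratic x^2 + x - 20 = 0: discriminant = 1^2 - 4(1)(-20) = 1 + 80 = 81.
sqrt(81) = 9, so x = (-1 ± 9)/2: x = 4 or x = -5.

x = -5, x = 3, x = 4


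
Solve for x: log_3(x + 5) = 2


Convert to exponential form: x + 5 = 3^2 = 9
x = 9 - 5 = 4
Check: log_3(4 + 5) = log_3(9) = log_3(9) = 2 ✓

x = 4


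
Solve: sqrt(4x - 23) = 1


Square both sides: 4x - 23 = 1^2 = 1
4x = 1 + 23 = 24
x = 6
Check: sqrt(4*6 - 23) = sqrt(1) = 1 ✓

x = 6


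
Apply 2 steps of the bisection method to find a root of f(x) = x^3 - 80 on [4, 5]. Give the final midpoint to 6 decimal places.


f(x) = x^3 - 80
f(4) = -16 < 0
f(5) = 45 > 0

Step 1: midpoint = (4.000000 + 5.000000)/2 = 4.500000
  f(4.500000) = 11.125000
  f(mid) > 0, so root is in [4.000000, 4.500000]

Step 2: midpoint = (4.000000 + 4.500000)/2 = 4.250000
  f(4.250000) = -3.234375
  f(mid) < 0, so root is in [4.250000, 4.500000]

midpoint = 4.250000


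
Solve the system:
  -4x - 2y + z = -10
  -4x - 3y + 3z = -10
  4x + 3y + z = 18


Using Cramer's rule. Expand each determinant along the first row.
D  = (-4)*[(-3)*1 - 3*3] - (-2)*[(-4)*1 - 3*4] + 1*[(-4)*3 - (-3)*4]
  = (-4)*(-12) - (-2)*(-16) + 1*(0) = 16
Dx = (-10)*[(-3)*1 - 3*3] - (-2)*[(-10)*1 - 3*18] + 1*[(-10)*3 - (-3)*18]
  = (-10)*(-12) - (-2)*(-64) + 1*(24) = 16
Dy = (-4)*[(-10)*1 - 3*18] - (-10)*[(-4)*1 - 3*4] + 1*[(-4)*18 - (-10)*4]
  = (-4)*(-64) - (-10)*(-16) + 1*(-32) = 64
Dz = (-4)*[(-3)*18 - (-10)*3] - (-2)*[(-4)*18 - (-10)*4] + (-10)*[(-4)*3 - (-3)*4]
  = (-4)*(-24) - (-2)*(-32) + (-10)*(0) = 32
x = Dx/D = 16/16 = 1, y = Dy/D = 64/16 = 4, z = Dz/D = 32/16 = 2
Check eq1: (-4)(1) + (-2)(4) + (1)(2) = -10 = -10 ✓
Check eq2: (-4)(1) + (-3)(4) + (3)(2) = -10 = -10 ✓
Check eq3: (4)(1) + (3)(4) + (1)(2) = 18 = 18 ✓

x = 1, y = 4, z = 2


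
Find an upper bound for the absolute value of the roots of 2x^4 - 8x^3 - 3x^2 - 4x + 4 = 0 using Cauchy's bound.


Cauchy's bound: all roots r satisfy |r| <= 1 + max(|a_i/a_n|) for i = 0,...,n-1
where a_n is the leading coefficient.

Coefficients: [2, -8, -3, -4, 4]
Leading coefficient a_n = 2
Ratios |a_i/a_n|: 4, 3/2, 2, 2
Maximum ratio: 4
Cauchy's bound: |r| <= 1 + 4 = 5

Upper bound = 5


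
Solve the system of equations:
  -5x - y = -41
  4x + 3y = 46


Using Cramer's rule:
Determinant D = (-5)(3) - (4)(-1) = -15 + 4 = -11
Dx = (-41)(3) - (46)(-1) = -123 + 46 = -77
Dy = (-5)(46) - (4)(-41) = -230 + 164 = -66
x = Dx/D = -77/-11 = 7
y = Dy/D = -66/-11 = 6

x = 7, y = 6


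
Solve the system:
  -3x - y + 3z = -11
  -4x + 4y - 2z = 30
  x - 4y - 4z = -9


Using Cramer's rule. Expand each determinant along the first row.
D  = (-3)*[4*(-4) - (-2)*(-4)] - (-1)*[(-4)*(-4) - (-2)*1] + 3*[(-4)*(-4) - 4*1]
  = (-3)*(-24) - (-1)*(18) + 3*(12) = 126
Dx = (-11)*[4*(-4) - (-2)*(-4)] - (-1)*[30*(-4) - (-2)*(-9)] + 3*[30*(-4) - 4*(-9)]
  = (-11)*(-24) - (-1)*(-138) + 3*(-84) = -126
Dy = (-3)*[30*(-4) - (-2)*(-9)] - (-11)*[(-4)*(-4) - (-2)*1] + 3*[(-4)*(-9) - 30*1]
  = (-3)*(-138) - (-11)*(18) + 3*(6) = 630
Dz = (-3)*[4*(-9) - 30*(-4)] - (-1)*[(-4)*(-9) - 30*1] + (-11)*[(-4)*(-4) - 4*1]
  = (-3)*(84) - (-1)*(6) + (-11)*(12) = -378
x = Dx/D = -126/126 = -1, y = Dy/D = 630/126 = 5, z = Dz/D = -378/126 = -3
Check eq1: (-3)(-1) + (-1)(5) + (3)(-3) = -11 = -11 ✓
Check eq2: (-4)(-1) + (4)(5) + (-2)(-3) = 30 = 30 ✓
Check eq3: (1)(-1) + (-4)(5) + (-4)(-3) = -9 = -9 ✓

x = -1, y = 5, z = -3


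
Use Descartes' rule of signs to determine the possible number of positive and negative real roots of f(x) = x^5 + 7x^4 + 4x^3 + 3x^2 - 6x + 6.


Descartes' rule of signs:

For positive roots, count sign changes in f(x) = x^5 + 7x^4 + 4x^3 + 3x^2 - 6x + 6:
Signs of coefficients: +, +, +, +, -, +
Number of sign changes: 2
Possible positive real roots: 2, 0

For negative roots, examine f(-x) = -x^5 + 7x^4 - 4x^3 + 3x^2 + 6x + 6:
Signs of coefficients: -, +, -, +, +, +
Number of sign changes: 3
Possible negative real roots: 3, 1

Positive roots: 2 or 0; Negative roots: 3 or 1


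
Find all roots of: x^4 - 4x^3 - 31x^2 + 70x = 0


The constant term is 0, so x = 0 is a root. Factor out x:
  x^3 - 4x^2 - 31x + 70 = 0
Let p(x) = x^3 - 4x^2 - 31x + 70. By the rational root theorem (leading coefficient 1), any rational root is an integer divisor of 70: try ±1, ±2, ... in turn.
Test x = 1: value = 36 ≠ 0.
Test x = -1: value = 96 ≠ 0.
Test x = 2: value = 0 ✓, so (x - 2) is a factor.
Synthetic division by (x - 2): bring down 1; 1(2) - 4 = -2; (-2)(2) - 31 = -35; (-35)(2) + 70 = 0 → quotient x^2 - 2x - 35, remainder 0.
Solve the quadratic x^2 - 2x - 35 = 0: discriminant = (-2)^2 - 4(1)(-35) = 4 + 140 = 144.
sqrt(144) = 12, so x = (2 ± 12)/2: x = 7 or x = -5.
Collecting all roots found:

x = -5, x = 0, x = 2, x = 7
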